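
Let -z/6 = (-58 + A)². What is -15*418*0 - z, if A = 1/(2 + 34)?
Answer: 4355569/216 ≈ 20165.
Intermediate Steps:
A = 1/36 ≈ 0.027778
z = -4355569/216 (z = -6*(-58 + 1/36)² = -6*(-2087/36)² = -6*4355569/1296 = -4355569/216 ≈ -20165.)
-15*418*0 - z = -15*418*0 - 1*(-4355569/216) = -6270*0 + 4355569/216 = 0 + 4355569/216 = 4355569/216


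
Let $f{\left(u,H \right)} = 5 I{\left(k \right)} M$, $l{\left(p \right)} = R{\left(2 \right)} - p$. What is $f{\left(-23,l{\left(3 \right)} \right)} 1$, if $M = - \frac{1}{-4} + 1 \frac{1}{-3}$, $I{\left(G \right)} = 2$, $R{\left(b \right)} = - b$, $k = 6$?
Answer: $- \frac{5}{6} \approx -0.83333$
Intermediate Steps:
$M = - \frac{1}{12}$ ($M = \left(-1\right) \left(- \frac{1}{4}\right) + 1 \left(- \frac{1}{3}\right) = \frac{1}{4} - \frac{1}{3} = - \frac{1}{12} \approx -0.083333$)
$l{\left(p \right)} = -2 - p$ ($l{\left(p \right)} = \left(-1\right) 2 - p = -2 - p$)
$f{\left(u,H \right)} = - \frac{5}{6}$ ($f{\left(u,H \right)} = 5 \cdot 2 \left(- \frac{1}{12}\right) = 10 \left(- \frac{1}{12}\right) = - \frac{5}{6}$)
$f{\left(-23,l{\left(3 \right)} \right)} 1 = \left(- \frac{5}{6}\right) 1 = - \frac{5}{6}$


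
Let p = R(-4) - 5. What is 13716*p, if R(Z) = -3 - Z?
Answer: -54864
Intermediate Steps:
p = -4 (p = (-3 - 1*(-4)) - 5 = (-3 + 4) - 5 = 1 - 5 = -4)
13716*p = 13716*(-4) = -54864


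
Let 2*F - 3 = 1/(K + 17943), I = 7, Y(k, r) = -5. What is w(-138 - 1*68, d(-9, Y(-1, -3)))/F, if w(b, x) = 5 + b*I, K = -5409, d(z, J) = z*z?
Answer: -36022716/37603 ≈ -957.97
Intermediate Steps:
d(z, J) = z²
w(b, x) = 5 + 7*b (w(b, x) = 5 + b*7 = 5 + 7*b)
F = 37603/25068 (F = 3/2 + 1/(2*(-5409 + 17943)) = 3/2 + (½)/12534 = 3/2 + (½)*(1/12534) = 3/2 + 1/25068 = 37603/25068 ≈ 1.5000)
w(-138 - 1*68, d(-9, Y(-1, -3)))/F = (5 + 7*(-138 - 1*68))/(37603/25068) = (5 + 7*(-138 - 68))*(25068/37603) = (5 + 7*(-206))*(25068/37603) = (5 - 1442)*(25068/37603) = -1437*25068/37603 = -36022716/37603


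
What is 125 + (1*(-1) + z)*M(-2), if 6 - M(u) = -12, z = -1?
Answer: 89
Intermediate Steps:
M(u) = 18 (M(u) = 6 - 1*(-12) = 6 + 12 = 18)
125 + (1*(-1) + z)*M(-2) = 125 + (1*(-1) - 1)*18 = 125 + (-1 - 1)*18 = 125 - 2*18 = 125 - 36 = 89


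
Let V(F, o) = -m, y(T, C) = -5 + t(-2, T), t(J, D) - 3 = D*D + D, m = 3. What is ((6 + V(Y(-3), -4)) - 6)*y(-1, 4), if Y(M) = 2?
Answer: 6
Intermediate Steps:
t(J, D) = 3 + D + D² (t(J, D) = 3 + (D*D + D) = 3 + (D² + D) = 3 + (D + D²) = 3 + D + D²)
y(T, C) = -2 + T + T² (y(T, C) = -5 + (3 + T + T²) = -2 + T + T²)
V(F, o) = -3 (V(F, o) = -1*3 = -3)
((6 + V(Y(-3), -4)) - 6)*y(-1, 4) = ((6 - 3) - 6)*(-2 - 1 + (-1)²) = (3 - 6)*(-2 - 1 + 1) = -3*(-2) = 6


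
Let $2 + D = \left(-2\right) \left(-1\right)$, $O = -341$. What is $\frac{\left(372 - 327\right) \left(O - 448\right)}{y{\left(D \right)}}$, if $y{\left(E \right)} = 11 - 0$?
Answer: $- \frac{35505}{11} \approx -3227.7$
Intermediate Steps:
$D = 0$ ($D = -2 - -2 = -2 + 2 = 0$)
$y{\left(E \right)} = 11$ ($y{\left(E \right)} = 11 + 0 = 11$)
$\frac{\left(372 - 327\right) \left(O - 448\right)}{y{\left(D \right)}} = \frac{\left(372 - 327\right) \left(-341 - 448\right)}{11} = 45 \left(-789\right) \frac{1}{11} = \left(-35505\right) \frac{1}{11} = - \frac{35505}{11}$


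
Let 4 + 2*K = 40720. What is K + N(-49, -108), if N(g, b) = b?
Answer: 20250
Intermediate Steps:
K = 20358 (K = -2 + (1/2)*40720 = -2 + 20360 = 20358)
K + N(-49, -108) = 20358 - 108 = 20250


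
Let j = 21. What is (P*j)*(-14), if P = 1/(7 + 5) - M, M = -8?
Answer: -4753/2 ≈ -2376.5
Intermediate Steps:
P = 97/12 (P = 1/(7 + 5) - 1*(-8) = 1/12 + 8 = 97/12 ≈ 8.0833)
(P*j)*(-14) = ((97/12)*21)*(-14) = (679/4)*(-14) = -4753/2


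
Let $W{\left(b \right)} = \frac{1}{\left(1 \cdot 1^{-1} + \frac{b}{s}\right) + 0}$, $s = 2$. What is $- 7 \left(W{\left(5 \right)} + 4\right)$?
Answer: $-30$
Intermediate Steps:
$W{\left(b \right)} = \frac{1}{1 + \frac{b}{2}}$ ($W{\left(b \right)} = \frac{1}{\left(1 \cdot 1^{-1} + \frac{b}{2}\right) + 0} = \frac{1}{\left(1 \cdot 1 + b \frac{1}{2}\right) + 0} = \frac{1}{\left(1 + \frac{b}{2}\right) + 0} = \frac{1}{1 + \frac{b}{2}}$)
$- 7 \left(W{\left(5 \right)} + 4\right) = - 7 \left(\frac{2}{2 + 5} + 4\right) = - 7 \left(\frac{2}{7} + 4\right) = \left(-7\right) \frac{30}{7} = -30$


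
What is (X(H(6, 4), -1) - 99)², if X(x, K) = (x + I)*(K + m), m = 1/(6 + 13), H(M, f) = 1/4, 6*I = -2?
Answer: 14130081/1444 ≈ 9785.4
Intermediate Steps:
I = -⅓ (I = (⅙)*(-2) = -⅓ ≈ -0.33333)
H(M, f) = ¼
m = 1/19 ≈ 0.052632
X(x, K) = (-⅓ + x)*(1/19 + K) (X(x, K) = (x - ⅓)*(K + 1/19) = (-⅓ + x)*(1/19 + K))
(X(H(6, 4), -1) - 99)² = ((-1/57 - ⅓*(-1) + (1/19)*(¼) - 1*¼) - 99)² = ((-1/57 + ⅓ + 1/76 - ¼) - 99)² = (3/38 - 99)² = (-3759/38)² = 14130081/1444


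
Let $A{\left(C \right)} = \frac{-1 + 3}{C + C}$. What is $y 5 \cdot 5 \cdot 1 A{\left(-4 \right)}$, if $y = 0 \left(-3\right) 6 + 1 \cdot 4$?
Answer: $-25$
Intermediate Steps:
$A{\left(C \right)} = \frac{1}{C}$ ($A{\left(C \right)} = \frac{2}{2 C} = 2 \frac{1}{2 C} = \frac{1}{C}$)
$y = 4$ ($y = 0 \cdot 6 + 4 = 0 + 4 = 4$)
$y 5 \cdot 5 \cdot 1 A{\left(-4 \right)} = \frac{4 \cdot 5 \cdot 5 \cdot 1}{-4} = 4 \cdot 25 \cdot 1 \left(- \frac{1}{4}\right) = 4 \cdot 25 \left(- \frac{1}{4}\right) = 100 \left(- \frac{1}{4}\right) = -25$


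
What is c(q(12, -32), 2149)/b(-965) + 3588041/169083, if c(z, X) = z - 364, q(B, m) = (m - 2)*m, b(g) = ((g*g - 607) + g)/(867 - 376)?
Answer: 3395739380945/157188518199 ≈ 21.603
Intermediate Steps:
b(g) = -607/491 + g/491 + g²/491 (b(g) = ((g² - 607) + g)/491 = ((-607 + g²) + g)*(1/491) = (-607 + g + g²)*(1/491) = -607/491 + g/491 + g²/491)
q(B, m) = m*(-2 + m) (q(B, m) = (-2 + m)*m = m*(-2 + m))
c(z, X) = -364 + z
c(q(12, -32), 2149)/b(-965) + 3588041/169083 = (-364 - 32*(-2 - 32))/(-607/491 + (1/491)*(-965) + (1/491)*(-965)²) + 3588041/169083 = (-364 - 32*(-34))/(-607/491 - 965/491 + (1/491)*931225) + 3588041*(1/169083) = (-364 + 1088)/(-607/491 - 965/491 + 931225/491) + 3588041/169083 = 724/(929653/491) + 3588041/169083 = 724*(491/929653) + 3588041/169083 = 355484/929653 + 3588041/169083 = 3395739380945/157188518199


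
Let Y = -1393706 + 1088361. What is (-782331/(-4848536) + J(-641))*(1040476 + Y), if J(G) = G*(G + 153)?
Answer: 5962272629768347/25928 ≈ 2.2996e+11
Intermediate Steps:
J(G) = G*(153 + G)
Y = -305345
(-782331/(-4848536) + J(-641))*(1040476 + Y) = (-782331/(-4848536) - 641*(153 - 641))*(1040476 - 305345) = (-782331*(-1/4848536) - 641*(-488))*735131 = (71121/440776 + 312808)*735131 = (137878330129/440776)*735131 = 5962272629768347/25928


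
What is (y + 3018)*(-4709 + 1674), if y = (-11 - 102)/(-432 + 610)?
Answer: -1630071185/178 ≈ -9.1577e+6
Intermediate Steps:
y = -113/178 ≈ -0.63483
(y + 3018)*(-4709 + 1674) = (-113/178 + 3018)*(-4709 + 1674) = (537091/178)*(-3035) = -1630071185/178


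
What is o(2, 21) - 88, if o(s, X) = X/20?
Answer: -1739/20 ≈ -86.950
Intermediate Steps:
o(s, X) = X/20 (o(s, X) = X*(1/20) = X/20)
o(2, 21) - 88 = (1/20)*21 - 88 = 21/20 - 88 = -1739/20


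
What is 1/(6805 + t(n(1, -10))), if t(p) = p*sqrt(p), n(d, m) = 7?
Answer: 6805/46307682 - 7*sqrt(7)/46307682 ≈ 0.00014655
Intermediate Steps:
t(p) = p**(3/2)
1/(6805 + t(n(1, -10))) = 1/(6805 + 7**(3/2)) = 1/(6805 + 7*sqrt(7))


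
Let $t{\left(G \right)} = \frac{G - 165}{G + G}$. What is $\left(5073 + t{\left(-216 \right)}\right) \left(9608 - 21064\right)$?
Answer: $- \frac{523137524}{9} \approx -5.8126 \cdot 10^{7}$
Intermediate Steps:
$t{\left(G \right)} = \frac{-165 + G}{2 G}$
$\left(5073 + t{\left(-216 \right)}\right) \left(9608 - 21064\right) = \left(5073 + \frac{-165 - 216}{2 \left(-216\right)}\right) \left(9608 - 21064\right) = \left(5073 + \frac{1}{2} \left(- \frac{1}{216}\right) \left(-381\right)\right) \left(-11456\right) = \left(5073 + \frac{127}{144}\right) \left(-11456\right) = \frac{730639}{144} \left(-11456\right) = - \frac{523137524}{9}$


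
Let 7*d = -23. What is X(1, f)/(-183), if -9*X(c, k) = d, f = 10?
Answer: -23/11529 ≈ -0.0019950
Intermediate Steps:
d = -23/7 (d = (⅐)*(-23) = -23/7 ≈ -3.2857)
X(c, k) = 23/63 (X(c, k) = -⅑*(-23/7) = 23/63)
X(1, f)/(-183) = (23/63)/(-183) = (23/63)*(-1/183) = -23/11529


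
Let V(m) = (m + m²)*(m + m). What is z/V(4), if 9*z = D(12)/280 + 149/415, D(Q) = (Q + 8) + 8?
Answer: 127/398400 ≈ 0.00031877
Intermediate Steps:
V(m) = 2*m*(m + m²) (V(m) = (m + m²)*(2*m) = 2*m*(m + m²))
D(Q) = 16 + Q (D(Q) = (8 + Q) + 8 = 16 + Q)
z = 127/2490 (z = ((16 + 12)/280 + 149/415)/9 = (28*(1/280) + 149*(1/415))/9 = (⅒ + 149/415)/9 = (⅑)*(381/830) = 127/2490 ≈ 0.051004)
z/V(4) = (127/2490)/(2*4²*(1 + 4)) = (127/2490)/(2*16*5) = (127/2490)/160 = (1/160)*(127/2490) = 127/398400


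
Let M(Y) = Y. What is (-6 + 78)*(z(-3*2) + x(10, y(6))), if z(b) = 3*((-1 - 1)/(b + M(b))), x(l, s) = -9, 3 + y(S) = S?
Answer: -612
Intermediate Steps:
y(S) = -3 + S
z(b) = -3/b (z(b) = 3*((-1 - 1)/(b + b)) = 3*(-2*1/(2*b)) = 3*(-1/b) = -3/b)
(-6 + 78)*(z(-3*2) + x(10, y(6))) = (-6 + 78)*(-3/((-3*2)) - 9) = 72*(-3/(-6) - 9) = 72*(-3*(-1/6) - 9) = 72*(1/2 - 9) = 72*(-17/2) = -612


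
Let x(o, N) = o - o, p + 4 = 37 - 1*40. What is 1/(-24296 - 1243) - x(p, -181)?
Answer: -1/25539 ≈ -3.9156e-5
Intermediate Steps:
p = -7 (p = -4 + (37 - 1*40) = -4 + (37 - 40) = -4 - 3 = -7)
x(o, N) = 0
1/(-24296 - 1243) - x(p, -181) = 1/(-24296 - 1243) - 1*0 = 1/(-25539) + 0 = -1/25539 + 0 = -1/25539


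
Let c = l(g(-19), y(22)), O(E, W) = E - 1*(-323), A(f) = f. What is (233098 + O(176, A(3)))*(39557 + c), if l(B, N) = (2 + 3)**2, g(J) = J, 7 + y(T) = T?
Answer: 9246236454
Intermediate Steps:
y(T) = -7 + T
O(E, W) = 323 + E (O(E, W) = E + 323 = 323 + E)
l(B, N) = 25 (l(B, N) = 5**2 = 25)
c = 25
(233098 + O(176, A(3)))*(39557 + c) = (233098 + (323 + 176))*(39557 + 25) = (233098 + 499)*39582 = 233597*39582 = 9246236454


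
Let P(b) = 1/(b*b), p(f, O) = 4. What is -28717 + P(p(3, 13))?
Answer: -459471/16 ≈ -28717.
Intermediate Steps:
P(b) = b⁻² (P(b) = 1/(b²) = b⁻²)
-28717 + P(p(3, 13)) = -28717 + 4⁻² = -28717 + 1/16 = -459471/16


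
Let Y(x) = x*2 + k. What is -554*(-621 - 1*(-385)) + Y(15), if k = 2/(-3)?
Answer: 392320/3 ≈ 1.3077e+5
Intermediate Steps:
k = -⅔ (k = 2*(-⅓) = -⅔ ≈ -0.66667)
Y(x) = -⅔ + 2*x (Y(x) = x*2 - ⅔ = 2*x - ⅔ = -⅔ + 2*x)
-554*(-621 - 1*(-385)) + Y(15) = -554*(-621 - 1*(-385)) + (-⅔ + 2*15) = -554*(-621 + 385) + (-⅔ + 30) = -554*(-236) + 88/3 = 130744 + 88/3 = 392320/3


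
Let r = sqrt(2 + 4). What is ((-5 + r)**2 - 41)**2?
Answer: 700 + 200*sqrt(6) ≈ 1189.9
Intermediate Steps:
r = sqrt(6) ≈ 2.4495
((-5 + r)**2 - 41)**2 = ((-5 + sqrt(6))**2 - 41)**2 = (-41 + (-5 + sqrt(6))**2)**2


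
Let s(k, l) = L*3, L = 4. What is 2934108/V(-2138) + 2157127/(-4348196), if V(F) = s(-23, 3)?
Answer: 1063170898637/4348196 ≈ 2.4451e+5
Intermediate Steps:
s(k, l) = 12 (s(k, l) = 4*3 = 12)
V(F) = 12
2934108/V(-2138) + 2157127/(-4348196) = 2934108/12 + 2157127/(-4348196) = 2934108*(1/12) + 2157127*(-1/4348196) = 244509 - 2157127/4348196 = 1063170898637/4348196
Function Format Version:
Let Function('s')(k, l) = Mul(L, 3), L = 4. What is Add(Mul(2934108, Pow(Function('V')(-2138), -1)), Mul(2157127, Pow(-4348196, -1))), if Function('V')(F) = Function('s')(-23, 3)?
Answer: Rational(1063170898637, 4348196) ≈ 2.4451e+5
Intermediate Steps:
Function('s')(k, l) = 12 (Function('s')(k, l) = Mul(4, 3) = 12)
Function('V')(F) = 12
Add(Mul(2934108, Pow(Function('V')(-2138), -1)), Mul(2157127, Pow(-4348196, -1))) = Add(Mul(2934108, Pow(12, -1)), Mul(2157127, Pow(-4348196, -1))) = Add(Mul(2934108, Rational(1, 12)), Mul(2157127, Rational(-1, 4348196))) = Add(244509, Rational(-2157127, 4348196)) = Rational(1063170898637, 4348196)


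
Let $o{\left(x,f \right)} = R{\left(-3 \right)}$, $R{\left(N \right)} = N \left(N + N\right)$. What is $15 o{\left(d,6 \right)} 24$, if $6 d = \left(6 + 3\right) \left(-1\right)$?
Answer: $6480$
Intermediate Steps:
$R{\left(N \right)} = 2 N^{2}$ ($R{\left(N \right)} = N 2 N = 2 N^{2}$)
$d = - \frac{3}{2}$ ($d = \frac{\left(6 + 3\right) \left(-1\right)}{6} = \frac{9 \left(-1\right)}{6} = \frac{1}{6} \left(-9\right) = - \frac{3}{2} \approx -1.5$)
$o{\left(x,f \right)} = 18$ ($o{\left(x,f \right)} = 2 \left(-3\right)^{2} = 2 \cdot 9 = 18$)
$15 o{\left(d,6 \right)} 24 = 15 \cdot 18 \cdot 24 = 270 \cdot 24 = 6480$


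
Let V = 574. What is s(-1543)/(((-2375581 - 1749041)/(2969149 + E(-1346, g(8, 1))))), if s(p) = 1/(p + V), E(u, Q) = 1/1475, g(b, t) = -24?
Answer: 729915796/982536518175 ≈ 0.00074289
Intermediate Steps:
E(u, Q) = 1/1475
s(p) = 1/(574 + p) (s(p) = 1/(p + 574) = 1/(574 + p))
s(-1543)/(((-2375581 - 1749041)/(2969149 + E(-1346, g(8, 1))))) = 1/((574 - 1543)*(((-2375581 - 1749041)/(2969149 + 1/1475)))) = 1/((-969)*((-4124622/4379494776/1475))) = -1/(969*((-4124622*1475/4379494776))) = -1/(969*(-1013969575/729915796)) = -1/969*(-729915796/1013969575) = 729915796/982536518175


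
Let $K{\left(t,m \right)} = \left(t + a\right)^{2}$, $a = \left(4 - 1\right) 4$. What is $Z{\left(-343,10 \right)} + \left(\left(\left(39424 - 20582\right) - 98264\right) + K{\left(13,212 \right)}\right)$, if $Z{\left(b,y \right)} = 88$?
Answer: $-78709$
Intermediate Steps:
$a = 12$ ($a = 3 \cdot 4 = 12$)
$K{\left(t,m \right)} = \left(12 + t\right)^{2}$ ($K{\left(t,m \right)} = \left(t + 12\right)^{2} = \left(12 + t\right)^{2}$)
$Z{\left(-343,10 \right)} + \left(\left(\left(39424 - 20582\right) - 98264\right) + K{\left(13,212 \right)}\right) = 88 + \left(\left(\left(39424 - 20582\right) - 98264\right) + \left(12 + 13\right)^{2}\right) = 88 + \left(\left(18842 - 98264\right) + 25^{2}\right) = 88 + \left(-79422 + 625\right) = 88 - 78797 = -78709$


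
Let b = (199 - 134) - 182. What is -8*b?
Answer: 936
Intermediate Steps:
b = -117 (b = 65 - 182 = -117)
-8*b = -8*(-117) = 936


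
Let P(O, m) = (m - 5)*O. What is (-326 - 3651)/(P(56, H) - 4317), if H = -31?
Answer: 3977/6333 ≈ 0.62798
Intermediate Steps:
P(O, m) = O*(-5 + m) (P(O, m) = (-5 + m)*O = O*(-5 + m))
(-326 - 3651)/(P(56, H) - 4317) = (-326 - 3651)/(56*(-5 - 31) - 4317) = -3977/(56*(-36) - 4317) = -3977/(-2016 - 4317) = -3977/(-6333) = -3977*(-1/6333) = 3977/6333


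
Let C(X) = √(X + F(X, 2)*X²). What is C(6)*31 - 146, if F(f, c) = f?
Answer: -146 + 31*√222 ≈ 315.89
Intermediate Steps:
C(X) = √(X + X³) (C(X) = √(X + X*X²) = √(X + X³))
C(6)*31 - 146 = √(6 + 6³)*31 - 146 = √(6 + 216)*31 - 146 = √222*31 - 146 = 31*√222 - 146 = -146 + 31*√222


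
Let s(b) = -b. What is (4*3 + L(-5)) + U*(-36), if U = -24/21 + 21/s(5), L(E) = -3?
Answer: 7047/35 ≈ 201.34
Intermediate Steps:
U = -187/35 (U = -24/21 + 21/((-1*5)) = -24*1/21 + 21/(-5) = -8/7 + 21*(-1/5) = -8/7 - 21/5 = -187/35 ≈ -5.3429)
(4*3 + L(-5)) + U*(-36) = (4*3 - 3) - 187/35*(-36) = (12 - 3) + 6732/35 = 9 + 6732/35 = 7047/35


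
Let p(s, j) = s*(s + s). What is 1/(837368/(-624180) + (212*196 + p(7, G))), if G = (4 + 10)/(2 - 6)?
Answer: 156045/6499064908 ≈ 2.4010e-5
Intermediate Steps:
G = -7/2 (G = 14/(-4) = 14*(-¼) = -7/2 ≈ -3.5000)
p(s, j) = 2*s² (p(s, j) = s*(2*s) = 2*s²)
1/(837368/(-624180) + (212*196 + p(7, G))) = 1/(837368/(-624180) + (212*196 + 2*7²)) = 1/(837368*(-1/624180) + (41552 + 2*49)) = 1/(-209342/156045 + (41552 + 98)) = 1/(-209342/156045 + 41650) = 1/(6499064908/156045) = 156045/6499064908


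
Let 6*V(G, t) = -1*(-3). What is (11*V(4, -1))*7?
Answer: 77/2 ≈ 38.500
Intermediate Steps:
V(G, t) = ½ (V(G, t) = (-1*(-3))/6 = (⅙)*3 = ½)
(11*V(4, -1))*7 = (11*(½))*7 = (11/2)*7 = 77/2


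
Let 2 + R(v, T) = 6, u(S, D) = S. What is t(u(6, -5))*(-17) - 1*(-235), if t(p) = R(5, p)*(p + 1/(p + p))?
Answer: -536/3 ≈ -178.67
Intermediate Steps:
R(v, T) = 4 (R(v, T) = -2 + 6 = 4)
t(p) = 2/p + 4*p (t(p) = 4*(p + 1/(p + p)) = 4*(p + 1/(2*p)) = 2/p + 4*p)
t(u(6, -5))*(-17) - 1*(-235) = (2/6 + 4*6)*(-17) - 1*(-235) = (2*(⅙) + 24)*(-17) + 235 = (⅓ + 24)*(-17) + 235 = (73/3)*(-17) + 235 = -1241/3 + 235 = -536/3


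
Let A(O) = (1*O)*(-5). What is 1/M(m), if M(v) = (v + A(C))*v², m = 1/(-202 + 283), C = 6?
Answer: -531441/2429 ≈ -218.79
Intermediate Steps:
m = 1/81 ≈ 0.012346
A(O) = -5*O (A(O) = O*(-5) = -5*O)
M(v) = v²*(-30 + v) (M(v) = (v - 5*6)*v² = (v - 30)*v² = (-30 + v)*v² = v²*(-30 + v))
1/M(m) = 1/((1/81)²*(-30 + 1/81)) = 1/((1/6561)*(-2429/81)) = 1/(-2429/531441) = -531441/2429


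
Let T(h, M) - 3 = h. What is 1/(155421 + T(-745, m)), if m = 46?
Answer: 1/154679 ≈ 6.4650e-6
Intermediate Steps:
T(h, M) = 3 + h
1/(155421 + T(-745, m)) = 1/(155421 + (3 - 745)) = 1/(155421 - 742) = 1/154679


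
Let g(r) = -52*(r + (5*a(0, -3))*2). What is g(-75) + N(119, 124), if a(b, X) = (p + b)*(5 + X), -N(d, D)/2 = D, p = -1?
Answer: 4692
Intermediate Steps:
N(d, D) = -2*D
a(b, X) = (-1 + b)*(5 + X)
g(r) = 1040 - 52*r (g(r) = -52*(r + (5*(-5 - 1*(-3) + 5*0 - 3*0))*2) = -52*(r + (5*(-5 + 3 + 0 + 0))*2) = -52*(r + (5*(-2))*2) = -52*(r - 10*2) = -52*(r - 20) = -52*(-20 + r) = 1040 - 52*r)
g(-75) + N(119, 124) = (1040 - 52*(-75)) - 2*124 = (1040 + 3900) - 248 = 4940 - 248 = 4692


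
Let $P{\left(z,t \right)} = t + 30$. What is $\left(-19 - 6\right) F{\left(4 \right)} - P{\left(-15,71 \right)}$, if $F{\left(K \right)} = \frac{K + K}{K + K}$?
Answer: $-126$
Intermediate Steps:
$P{\left(z,t \right)} = 30 + t$
$F{\left(K \right)} = 1$ ($F{\left(K \right)} = \frac{2 K}{2 K} = 2 K \frac{1}{2 K} = 1$)
$\left(-19 - 6\right) F{\left(4 \right)} - P{\left(-15,71 \right)} = \left(-19 - 6\right) 1 - \left(30 + 71\right) = \left(-25\right) 1 - 101 = -25 - 101 = -126$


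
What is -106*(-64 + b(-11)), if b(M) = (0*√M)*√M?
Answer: 6784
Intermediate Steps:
b(M) = 0 (b(M) = 0*√M = 0)
-106*(-64 + b(-11)) = -106*(-64 + 0) = -106*(-64) = 6784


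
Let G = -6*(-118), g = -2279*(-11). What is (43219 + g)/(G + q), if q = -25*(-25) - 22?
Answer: 68288/1311 ≈ 52.089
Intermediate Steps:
g = 25069
q = 603 (q = 625 - 22 = 603)
G = 708
(43219 + g)/(G + q) = (43219 + 25069)/(708 + 603) = 68288/1311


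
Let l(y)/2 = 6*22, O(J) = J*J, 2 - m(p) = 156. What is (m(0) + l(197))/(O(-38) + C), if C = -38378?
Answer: -55/18467 ≈ -0.0029783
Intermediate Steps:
m(p) = -154 (m(p) = 2 - 1*156 = 2 - 156 = -154)
O(J) = J²
l(y) = 264 (l(y) = 2*(6*22) = 2*132 = 264)
(m(0) + l(197))/(O(-38) + C) = (-154 + 264)/((-38)² - 38378) = 110/(1444 - 38378) = 110/(-36934) = 110*(-1/36934) = -55/18467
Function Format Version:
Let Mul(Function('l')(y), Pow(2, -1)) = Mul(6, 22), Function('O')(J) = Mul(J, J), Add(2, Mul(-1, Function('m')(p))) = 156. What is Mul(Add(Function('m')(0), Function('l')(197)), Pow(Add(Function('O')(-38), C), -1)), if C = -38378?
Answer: Rational(-55, 18467) ≈ -0.0029783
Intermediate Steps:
Function('m')(p) = -154 (Function('m')(p) = Add(2, Mul(-1, 156)) = Add(2, -156) = -154)
Function('O')(J) = Pow(J, 2)
Function('l')(y) = 264 (Function('l')(y) = Mul(2, Mul(6, 22)) = Mul(2, 132) = 264)
Mul(Add(Function('m')(0), Function('l')(197)), Pow(Add(Function('O')(-38), C), -1)) = Mul(Add(-154, 264), Pow(Add(Pow(-38, 2), -38378), -1)) = Mul(110, Pow(Add(1444, -38378), -1)) = Mul(110, Pow(-36934, -1)) = Mul(110, Rational(-1, 36934)) = Rational(-55, 18467)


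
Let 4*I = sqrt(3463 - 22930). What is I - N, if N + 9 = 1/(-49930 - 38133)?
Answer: 792568/88063 + 3*I*sqrt(2163)/4 ≈ 9.0 + 34.881*I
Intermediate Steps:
I = 3*I*sqrt(2163)/4 (I = sqrt(3463 - 22930)/4 = sqrt(-19467)/4 = (3*I*sqrt(2163))/4 = 3*I*sqrt(2163)/4 ≈ 34.881*I)
N = -792568/88063 (N = -9 + 1/(-49930 - 38133) = -9 + 1/(-88063) = -9 - 1/88063 = -792568/88063 ≈ -9.0000)
I - N = 3*I*sqrt(2163)/4 - 1*(-792568/88063) = 3*I*sqrt(2163)/4 + 792568/88063 = 792568/88063 + 3*I*sqrt(2163)/4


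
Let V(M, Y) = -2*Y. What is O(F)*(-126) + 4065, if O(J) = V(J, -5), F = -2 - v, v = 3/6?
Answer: 2805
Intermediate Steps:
v = ½ (v = 3*(⅙) = ½ ≈ 0.50000)
F = -5/2 (F = -2 - 1*½ = -2 - ½ = -5/2 ≈ -2.5000)
O(J) = 10 (O(J) = -2*(-5) = 10)
O(F)*(-126) + 4065 = 10*(-126) + 4065 = -1260 + 4065 = 2805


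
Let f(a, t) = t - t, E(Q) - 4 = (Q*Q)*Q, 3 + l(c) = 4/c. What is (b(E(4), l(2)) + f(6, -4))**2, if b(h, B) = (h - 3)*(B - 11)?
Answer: 608400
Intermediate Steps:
l(c) = -3 + 4/c
E(Q) = 4 + Q**3 (E(Q) = 4 + (Q*Q)*Q = 4 + Q**2*Q = 4 + Q**3)
b(h, B) = (-11 + B)*(-3 + h) (b(h, B) = (-3 + h)*(-11 + B) = (-11 + B)*(-3 + h))
f(a, t) = 0
(b(E(4), l(2)) + f(6, -4))**2 = ((33 - 11*(4 + 4**3) - 3*(-3 + 4/2) + (-3 + 4/2)*(4 + 4**3)) + 0)**2 = ((33 - 11*(4 + 64) - 3*(-3 + 4*(1/2)) + (-3 + 4*(1/2))*(4 + 64)) + 0)**2 = ((33 - 11*68 - 3*(-3 + 2) + (-3 + 2)*68) + 0)**2 = ((33 - 748 - 3*(-1) - 1*68) + 0)**2 = ((33 - 748 + 3 - 68) + 0)**2 = (-780 + 0)**2 = (-780)**2 = 608400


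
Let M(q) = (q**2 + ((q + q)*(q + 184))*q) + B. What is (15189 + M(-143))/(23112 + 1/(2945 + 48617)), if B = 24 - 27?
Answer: 210733894/2844155 ≈ 74.094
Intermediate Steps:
B = -3
M(q) = -3 + q**2 + 2*q**2*(184 + q) (M(q) = (q**2 + ((q + q)*(q + 184))*q) - 3 = (q**2 + ((2*q)*(184 + q))*q) - 3 = (q**2 + (2*q*(184 + q))*q) - 3 = (q**2 + 2*q**2*(184 + q)) - 3 = -3 + q**2 + 2*q**2*(184 + q))
(15189 + M(-143))/(23112 + 1/(2945 + 48617)) = (15189 + (-3 + 2*(-143)**3 + 369*(-143)**2))/(23112 + 1/(2945 + 48617)) = (15189 + (-3 + 2*(-2924207) + 369*20449))/(23112 + 1/51562) = (15189 + (-3 - 5848414 + 7545681))/(23112 + 1/51562) = (15189 + 1697264)/(1191700945/51562) = 1712453*(51562/1191700945) = 210733894/2844155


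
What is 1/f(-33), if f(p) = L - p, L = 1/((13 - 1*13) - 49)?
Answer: 49/1616 ≈ 0.030322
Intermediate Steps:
L = -1/49 (L = 1/((13 - 13) - 49) = 1/(0 - 49) = 1/(-49) = -1/49 ≈ -0.020408)
f(p) = -1/49 - p
1/f(-33) = 1/(-1/49 - 1*(-33)) = 1/(-1/49 + 33) = 1/(1616/49) = 49/1616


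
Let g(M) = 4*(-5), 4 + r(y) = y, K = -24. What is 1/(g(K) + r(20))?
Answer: -¼ ≈ -0.25000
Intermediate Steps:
r(y) = -4 + y
g(M) = -20
1/(g(K) + r(20)) = 1/(-20 + (-4 + 20)) = 1/(-20 + 16) = 1/(-4) = -¼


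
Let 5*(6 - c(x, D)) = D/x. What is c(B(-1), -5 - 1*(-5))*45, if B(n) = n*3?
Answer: 270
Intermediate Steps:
B(n) = 3*n
c(x, D) = 6 - D/(5*x)
c(B(-1), -5 - 1*(-5))*45 = (6 - (-5 - 1*(-5))/(5*(3*(-1))))*45 = (6 - ⅕*(-5 + 5)/(-3))*45 = (6 - ⅕*0*(-⅓))*45 = (6 + 0)*45 = 6*45 = 270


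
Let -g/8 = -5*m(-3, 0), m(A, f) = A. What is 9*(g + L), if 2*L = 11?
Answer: -2061/2 ≈ -1030.5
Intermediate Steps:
L = 11/2 (L = (½)*11 = 11/2 ≈ 5.5000)
g = -120 (g = -(-40)*(-3) = -8*15 = -120)
9*(g + L) = 9*(-120 + 11/2) = 9*(-229/2) = -2061/2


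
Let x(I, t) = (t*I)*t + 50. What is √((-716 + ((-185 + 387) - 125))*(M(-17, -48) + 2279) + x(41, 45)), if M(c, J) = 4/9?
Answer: 3*I*√152610 ≈ 1172.0*I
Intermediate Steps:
M(c, J) = 4/9 (M(c, J) = 4*(⅑) = 4/9)
x(I, t) = 50 + I*t² (x(I, t) = (I*t)*t + 50 = I*t² + 50 = 50 + I*t²)
√((-716 + ((-185 + 387) - 125))*(M(-17, -48) + 2279) + x(41, 45)) = √((-716 + ((-185 + 387) - 125))*(4/9 + 2279) + (50 + 41*45²)) = √((-716 + (202 - 125))*(20515/9) + (50 + 41*2025)) = √((-716 + 77)*(20515/9) + (50 + 83025)) = √(-639*20515/9 + 83075) = √(-1456565 + 83075) = √(-1373490) = 3*I*√152610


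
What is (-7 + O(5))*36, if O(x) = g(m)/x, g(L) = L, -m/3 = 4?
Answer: -1692/5 ≈ -338.40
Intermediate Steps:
m = -12 (m = -3*4 = -12)
O(x) = -12/x
(-7 + O(5))*36 = (-7 - 12/5)*36 = -47/5*36 = -1692/5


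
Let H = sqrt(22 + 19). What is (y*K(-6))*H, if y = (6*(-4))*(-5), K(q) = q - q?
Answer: 0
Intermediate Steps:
K(q) = 0
y = 120 (y = -24*(-5) = 120)
H = sqrt(41) ≈ 6.4031
(y*K(-6))*H = (120*0)*sqrt(41) = 0*sqrt(41) = 0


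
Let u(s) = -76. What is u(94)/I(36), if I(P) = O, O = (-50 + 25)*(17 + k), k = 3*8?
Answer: 76/1025 ≈ 0.074146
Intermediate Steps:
k = 24
O = -1025 (O = (-50 + 25)*(17 + 24) = -25*41 = -1025)
I(P) = -1025
u(94)/I(36) = -76/(-1025) = -76*(-1/1025) = 76/1025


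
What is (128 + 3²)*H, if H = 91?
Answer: 12467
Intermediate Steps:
(128 + 3²)*H = (128 + 3²)*91 = (128 + 9)*91 = 137*91 = 12467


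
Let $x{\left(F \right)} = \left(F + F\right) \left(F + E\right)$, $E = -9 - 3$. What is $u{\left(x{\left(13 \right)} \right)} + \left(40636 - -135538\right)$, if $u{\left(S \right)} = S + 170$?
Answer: $176370$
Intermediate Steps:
$E = -12$ ($E = -9 - 3 = -12$)
$x{\left(F \right)} = 2 F \left(-12 + F\right)$ ($x{\left(F \right)} = \left(F + F\right) \left(F - 12\right) = 2 F \left(-12 + F\right)$)
$u{\left(S \right)} = 170 + S$
$u{\left(x{\left(13 \right)} \right)} + \left(40636 - -135538\right) = \left(170 + 2 \cdot 13 \left(-12 + 13\right)\right) + \left(40636 - -135538\right) = \left(170 + 2 \cdot 13 \cdot 1\right) + \left(40636 + 135538\right) = \left(170 + 26\right) + 176174 = 196 + 176174 = 176370$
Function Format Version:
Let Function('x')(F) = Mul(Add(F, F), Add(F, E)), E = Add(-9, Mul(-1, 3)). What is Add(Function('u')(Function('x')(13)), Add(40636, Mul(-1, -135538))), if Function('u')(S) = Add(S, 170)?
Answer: 176370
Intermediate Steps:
E = -12 (E = Add(-9, -3) = -12)
Function('x')(F) = Mul(2, F, Add(-12, F)) (Function('x')(F) = Mul(Add(F, F), Add(F, -12)) = Mul(Mul(2, F), Add(-12, F)) = Mul(2, F, Add(-12, F)))
Function('u')(S) = Add(170, S)
Add(Function('u')(Function('x')(13)), Add(40636, Mul(-1, -135538))) = Add(Add(170, Mul(2, 13, Add(-12, 13))), Add(40636, Mul(-1, -135538))) = Add(Add(170, Mul(2, 13, 1)), Add(40636, 135538)) = Add(Add(170, 26), 176174) = Add(196, 176174) = 176370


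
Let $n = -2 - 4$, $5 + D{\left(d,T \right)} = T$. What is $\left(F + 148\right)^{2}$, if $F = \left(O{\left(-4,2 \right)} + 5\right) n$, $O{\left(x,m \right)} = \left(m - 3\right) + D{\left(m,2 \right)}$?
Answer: $20164$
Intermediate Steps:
$D{\left(d,T \right)} = -5 + T$
$O{\left(x,m \right)} = -6 + m$ ($O{\left(x,m \right)} = \left(m - 3\right) + \left(-5 + 2\right) = \left(-3 + m\right) - 3 = -6 + m$)
$n = -6$ ($n = -2 - 4 = -6$)
$F = -6$ ($F = \left(\left(-6 + 2\right) + 5\right) \left(-6\right) = \left(-4 + 5\right) \left(-6\right) = 1 \left(-6\right) = -6$)
$\left(F + 148\right)^{2} = \left(-6 + 148\right)^{2} = 142^{2} = 20164$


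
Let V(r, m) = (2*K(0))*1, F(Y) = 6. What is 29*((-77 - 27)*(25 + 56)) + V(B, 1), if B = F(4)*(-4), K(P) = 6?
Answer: -244284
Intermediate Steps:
B = -24 (B = 6*(-4) = -24)
V(r, m) = 12 (V(r, m) = (2*6)*1 = 12*1 = 12)
29*((-77 - 27)*(25 + 56)) + V(B, 1) = 29*((-77 - 27)*(25 + 56)) + 12 = 29*(-104*81) + 12 = 29*(-8424) + 12 = -244296 + 12 = -244284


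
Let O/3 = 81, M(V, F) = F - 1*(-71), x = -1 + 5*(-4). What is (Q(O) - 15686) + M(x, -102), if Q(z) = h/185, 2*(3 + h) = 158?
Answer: -2907569/185 ≈ -15717.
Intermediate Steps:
h = 76 (h = -3 + (½)*158 = -3 + 79 = 76)
x = -21 (x = -1 - 20 = -21)
M(V, F) = 71 + F (M(V, F) = F + 71 = 71 + F)
O = 243 (O = 3*81 = 243)
Q(z) = 76/185
(Q(O) - 15686) + M(x, -102) = (76/185 - 15686) + (71 - 102) = -2901834/185 - 31 = -2907569/185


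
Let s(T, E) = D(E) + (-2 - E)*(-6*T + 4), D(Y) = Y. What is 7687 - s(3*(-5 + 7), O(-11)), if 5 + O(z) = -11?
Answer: 8151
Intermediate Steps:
O(z) = -16 (O(z) = -5 - 11 = -16)
s(T, E) = E + (-2 - E)*(4 - 6*T) (s(T, E) = E + (-2 - E)*(-6*T + 4) = E + (-2 - E)*(4 - 6*T))
7687 - s(3*(-5 + 7), O(-11)) = 7687 - (-8 - 3*(-16) + 12*(3*(-5 + 7)) + 6*(-16)*(3*(-5 + 7))) = 7687 - (-8 + 48 + 12*(3*2) + 6*(-16)*(3*2)) = 7687 - (-8 + 48 + 12*6 + 6*(-16)*6) = 7687 - (-8 + 48 + 72 - 576) = 7687 - 1*(-464) = 7687 + 464 = 8151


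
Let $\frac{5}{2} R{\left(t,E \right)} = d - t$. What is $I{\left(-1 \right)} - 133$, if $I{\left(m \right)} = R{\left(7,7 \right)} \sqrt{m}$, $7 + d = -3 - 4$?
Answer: $-133 - \frac{42 i}{5} \approx -133.0 - 8.4 i$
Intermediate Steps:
$d = -14$ ($d = -7 - 7 = -14$)
$R{\left(t,E \right)} = - \frac{28}{5} - \frac{2 t}{5}$ ($R{\left(t,E \right)} = \frac{2 \left(-14 - t\right)}{5} = - \frac{28}{5} - \frac{2 t}{5}$)
$I{\left(m \right)} = - \frac{42 \sqrt{m}}{5}$ ($I{\left(m \right)} = \left(- \frac{28}{5} - \frac{14}{5}\right) \sqrt{m} = - \frac{42 \sqrt{m}}{5}$)
$I{\left(-1 \right)} - 133 = - \frac{42 \sqrt{-1}}{5} - 133 = - \frac{42 i}{5} - 133 = -133 - \frac{42 i}{5}$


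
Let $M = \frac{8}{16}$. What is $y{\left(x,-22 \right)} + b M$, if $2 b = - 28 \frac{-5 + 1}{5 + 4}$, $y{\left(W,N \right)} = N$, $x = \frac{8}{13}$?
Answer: $- \frac{170}{9} \approx -18.889$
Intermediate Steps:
$x = \frac{8}{13}$ ($x = 8 \cdot \frac{1}{13} = \frac{8}{13} \approx 0.61539$)
$M = \frac{1}{2}$ ($M = 8 \cdot \frac{1}{16} = \frac{1}{2} \approx 0.5$)
$b = \frac{56}{9}$ ($b = \frac{\left(-28\right) \frac{-5 + 1}{5 + 4}}{2} = \frac{\left(-28\right) \left(- \frac{4}{9}\right)}{2} = \frac{1}{2} \cdot \frac{112}{9} = \frac{56}{9} \approx 6.2222$)
$y{\left(x,-22 \right)} + b M = -22 + \frac{56}{9} \cdot \frac{1}{2} = -22 + \frac{28}{9} = - \frac{170}{9}$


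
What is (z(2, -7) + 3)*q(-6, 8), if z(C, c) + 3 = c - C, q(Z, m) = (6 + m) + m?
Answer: -198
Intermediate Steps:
q(Z, m) = 6 + 2*m
z(C, c) = -3 + c - C (z(C, c) = -3 + (c - C) = -3 + c - C)
(z(2, -7) + 3)*q(-6, 8) = ((-3 - 7 - 1*2) + 3)*(6 + 2*8) = ((-3 - 7 - 2) + 3)*(6 + 16) = (-12 + 3)*22 = -9*22 = -198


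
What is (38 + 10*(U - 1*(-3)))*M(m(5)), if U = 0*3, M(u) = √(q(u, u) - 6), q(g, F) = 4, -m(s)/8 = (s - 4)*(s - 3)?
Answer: 68*I*√2 ≈ 96.167*I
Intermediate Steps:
m(s) = -8*(-4 + s)*(-3 + s) (m(s) = -8*(s - 4)*(s - 3) = -8*(-4 + s)*(-3 + s))
M(u) = I*√2 (M(u) = √(4 - 6) = √(-2) = I*√2)
U = 0
(38 + 10*(U - 1*(-3)))*M(m(5)) = (38 + 10*(0 - 1*(-3)))*(I*√2) = (38 + 10*(0 + 3))*(I*√2) = (38 + 10*3)*(I*√2) = (38 + 30)*(I*√2) = 68*(I*√2) = 68*I*√2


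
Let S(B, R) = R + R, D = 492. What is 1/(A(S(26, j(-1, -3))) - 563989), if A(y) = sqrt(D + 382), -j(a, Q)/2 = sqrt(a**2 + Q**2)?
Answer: -563989/318083591247 - sqrt(874)/318083591247 ≈ -1.7732e-6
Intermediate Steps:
j(a, Q) = -2*sqrt(Q**2 + a**2) (j(a, Q) = -2*sqrt(a**2 + Q**2) = -2*sqrt(Q**2 + a**2))
S(B, R) = 2*R
A(y) = sqrt(874) (A(y) = sqrt(492 + 382) = sqrt(874))
1/(A(S(26, j(-1, -3))) - 563989) = 1/(sqrt(874) - 563989) = 1/(-563989 + sqrt(874))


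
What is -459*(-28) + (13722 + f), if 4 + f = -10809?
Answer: 15761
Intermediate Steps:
f = -10813 (f = -4 - 10809 = -10813)
-459*(-28) + (13722 + f) = -459*(-28) + (13722 - 10813) = 12852 + 2909 = 15761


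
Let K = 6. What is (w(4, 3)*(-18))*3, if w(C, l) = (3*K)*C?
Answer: -3888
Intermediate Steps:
w(C, l) = 18*C (w(C, l) = (3*6)*C = 18*C)
(w(4, 3)*(-18))*3 = ((18*4)*(-18))*3 = (72*(-18))*3 = -1296*3 = -3888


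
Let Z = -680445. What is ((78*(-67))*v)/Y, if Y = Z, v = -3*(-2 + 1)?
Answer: 1742/75605 ≈ 0.023041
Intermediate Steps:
v = 3 (v = -3*(-1) = 3)
Y = -680445
((78*(-67))*v)/Y = ((78*(-67))*3)/(-680445) = -5226*3*(-1/680445) = -15678*(-1/680445) = 1742/75605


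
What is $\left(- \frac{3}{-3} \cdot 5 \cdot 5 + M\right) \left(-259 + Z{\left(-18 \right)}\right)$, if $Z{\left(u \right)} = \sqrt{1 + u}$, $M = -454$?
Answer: $111111 - 429 i \sqrt{17} \approx 1.1111 \cdot 10^{5} - 1768.8 i$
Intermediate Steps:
$\left(- \frac{3}{-3} \cdot 5 \cdot 5 + M\right) \left(-259 + Z{\left(-18 \right)}\right) = \left(- \frac{3}{-3} \cdot 5 \cdot 5 - 454\right) \left(-259 + \sqrt{1 - 18}\right) = \left(\left(-3\right) \left(- \frac{1}{3}\right) 5 \cdot 5 - 454\right) \left(-259 + \sqrt{-17}\right) = \left(1 \cdot 5 \cdot 5 - 454\right) \left(-259 + i \sqrt{17}\right) = \left(5 \cdot 5 - 454\right) \left(-259 + i \sqrt{17}\right) = \left(25 - 454\right) \left(-259 + i \sqrt{17}\right) = - 429 \left(-259 + i \sqrt{17}\right) = 111111 - 429 i \sqrt{17}$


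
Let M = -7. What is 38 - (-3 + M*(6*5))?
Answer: 251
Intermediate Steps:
38 - (-3 + M*(6*5)) = 38 - (-3 - 42*5) = 38 - (-3 - 7*30) = 38 - (-3 - 210) = 38 - 1*(-213) = 38 + 213 = 251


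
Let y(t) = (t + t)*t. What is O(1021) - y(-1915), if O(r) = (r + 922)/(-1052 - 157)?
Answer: -8867351993/1209 ≈ -7.3344e+6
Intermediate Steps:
y(t) = 2*t**2 (y(t) = (2*t)*t = 2*t**2)
O(r) = -922/1209 - r/1209 (O(r) = (922 + r)/(-1209) = (922 + r)*(-1/1209) = -922/1209 - r/1209)
O(1021) - y(-1915) = (-922/1209 - 1/1209*1021) - 2*(-1915)**2 = (-922/1209 - 1021/1209) - 2*3667225 = -1943/1209 - 1*7334450 = -1943/1209 - 7334450 = -8867351993/1209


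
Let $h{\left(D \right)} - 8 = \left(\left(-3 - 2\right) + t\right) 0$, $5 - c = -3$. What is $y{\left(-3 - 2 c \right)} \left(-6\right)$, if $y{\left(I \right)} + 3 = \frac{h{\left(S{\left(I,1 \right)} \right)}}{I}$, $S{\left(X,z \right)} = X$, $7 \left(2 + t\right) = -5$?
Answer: $\frac{390}{19} \approx 20.526$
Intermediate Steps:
$t = - \frac{19}{7}$ ($t = -2 + \frac{1}{7} \left(-5\right) = -2 - \frac{5}{7} = - \frac{19}{7} \approx -2.7143$)
$c = 8$ ($c = 5 - -3 = 5 + 3 = 8$)
$h{\left(D \right)} = 8$ ($h{\left(D \right)} = 8 + \left(\left(-3 - 2\right) - \frac{19}{7}\right) 0 = 8 + \left(-5 - \frac{19}{7}\right) 0 = 8 - 0 = 8 + 0 = 8$)
$y{\left(I \right)} = -3 + \frac{8}{I}$
$y{\left(-3 - 2 c \right)} \left(-6\right) = \left(-3 + \frac{8}{-3 - 16}\right) \left(-6\right) = \left(-3 + \frac{8}{-19}\right) \left(-6\right) = \left(-3 + 8 \left(- \frac{1}{19}\right)\right) \left(-6\right) = \left(-3 - \frac{8}{19}\right) \left(-6\right) = \left(- \frac{65}{19}\right) \left(-6\right) = \frac{390}{19}$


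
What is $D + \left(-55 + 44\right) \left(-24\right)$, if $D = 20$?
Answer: $284$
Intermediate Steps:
$D + \left(-55 + 44\right) \left(-24\right) = 20 + \left(-55 + 44\right) \left(-24\right) = 20 - -264 = 20 + 264 = 284$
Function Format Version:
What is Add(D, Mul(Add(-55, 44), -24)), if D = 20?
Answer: 284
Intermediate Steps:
Add(D, Mul(Add(-55, 44), -24)) = Add(20, Mul(Add(-55, 44), -24)) = Add(20, Mul(-11, -24)) = Add(20, 264) = 284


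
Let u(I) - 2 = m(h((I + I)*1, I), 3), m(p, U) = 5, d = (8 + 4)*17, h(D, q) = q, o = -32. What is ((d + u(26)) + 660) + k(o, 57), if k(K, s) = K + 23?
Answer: 862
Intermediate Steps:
k(K, s) = 23 + K
d = 204 (d = 12*17 = 204)
u(I) = 7 (u(I) = 2 + 5 = 7)
((d + u(26)) + 660) + k(o, 57) = ((204 + 7) + 660) + (23 - 32) = (211 + 660) - 9 = 871 - 9 = 862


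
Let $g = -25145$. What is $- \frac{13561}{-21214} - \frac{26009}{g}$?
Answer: $\frac{892746271}{533426030} \approx 1.6736$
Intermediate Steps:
$- \frac{13561}{-21214} - \frac{26009}{g} = - \frac{13561}{-21214} - \frac{26009}{-25145} = \left(-13561\right) \left(- \frac{1}{21214}\right) - - \frac{26009}{25145} = \frac{13561}{21214} + \frac{26009}{25145} = \frac{892746271}{533426030}$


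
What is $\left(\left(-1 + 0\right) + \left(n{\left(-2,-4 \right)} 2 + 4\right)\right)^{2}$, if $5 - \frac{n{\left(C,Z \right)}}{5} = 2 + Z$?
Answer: $5329$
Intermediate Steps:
$n{\left(C,Z \right)} = 15 - 5 Z$ ($n{\left(C,Z \right)} = 25 - 5 \left(2 + Z\right) = 25 - \left(10 + 5 Z\right) = 15 - 5 Z$)
$\left(\left(-1 + 0\right) + \left(n{\left(-2,-4 \right)} 2 + 4\right)\right)^{2} = \left(\left(-1 + 0\right) + \left(\left(15 - -20\right) 2 + 4\right)\right)^{2} = \left(-1 + \left(\left(15 + 20\right) 2 + 4\right)\right)^{2} = \left(-1 + \left(35 \cdot 2 + 4\right)\right)^{2} = \left(-1 + \left(70 + 4\right)\right)^{2} = \left(-1 + 74\right)^{2} = 73^{2} = 5329$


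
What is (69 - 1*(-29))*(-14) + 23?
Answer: -1349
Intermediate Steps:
(69 - 1*(-29))*(-14) + 23 = (69 + 29)*(-14) + 23 = 98*(-14) + 23 = -1372 + 23 = -1349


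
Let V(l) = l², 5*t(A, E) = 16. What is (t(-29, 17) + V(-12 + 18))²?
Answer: 38416/25 ≈ 1536.6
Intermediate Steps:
t(A, E) = 16/5 (t(A, E) = (⅕)*16 = 16/5)
(t(-29, 17) + V(-12 + 18))² = (16/5 + (-12 + 18)²)² = (16/5 + 6²)² = (16/5 + 36)² = (196/5)² = 38416/25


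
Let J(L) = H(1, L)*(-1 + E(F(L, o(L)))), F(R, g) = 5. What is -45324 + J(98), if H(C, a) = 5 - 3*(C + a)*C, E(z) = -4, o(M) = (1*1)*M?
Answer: -43864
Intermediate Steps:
o(M) = M (o(M) = 1*M = M)
H(C, a) = 5 - 3*C*(C + a)
J(L) = -10 + 15*L (J(L) = (5 - 3*1**2 - 3*1*L)*(-1 - 4) = (5 - 3*1 - 3*L)*(-5) = (5 - 3 - 3*L)*(-5) = (2 - 3*L)*(-5) = -10 + 15*L)
-45324 + J(98) = -45324 + (-10 + 15*98) = -45324 + (-10 + 1470) = -45324 + 1460 = -43864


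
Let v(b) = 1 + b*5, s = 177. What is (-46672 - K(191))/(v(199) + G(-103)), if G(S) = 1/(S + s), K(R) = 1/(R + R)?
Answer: -131932417/2815531 ≈ -46.859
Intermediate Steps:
K(R) = 1/(2*R)
v(b) = 1 + 5*b
G(S) = 1/(177 + S) (G(S) = 1/(S + 177) = 1/(177 + S))
(-46672 - K(191))/(v(199) + G(-103)) = (-46672 - 1/(2*191))/((1 + 5*199) + 1/(177 - 103)) = (-46672 - 1/(2*191))/((1 + 995) + 1/74) = (-46672 - 1*1/382)/(996 + 1/74) = (-46672 - 1/382)/(73705/74) = -17828705/382*74/73705 = -131932417/2815531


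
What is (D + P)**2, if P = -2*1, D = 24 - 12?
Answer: 100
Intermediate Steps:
D = 12
P = -2
(D + P)**2 = (12 - 2)**2 = 10**2 = 100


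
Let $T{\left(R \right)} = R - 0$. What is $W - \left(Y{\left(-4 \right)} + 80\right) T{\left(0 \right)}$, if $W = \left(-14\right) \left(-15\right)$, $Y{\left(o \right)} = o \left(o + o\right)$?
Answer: $210$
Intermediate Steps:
$T{\left(R \right)} = R$ ($T{\left(R \right)} = R + 0 = R$)
$Y{\left(o \right)} = 2 o^{2}$ ($Y{\left(o \right)} = o 2 o = 2 o^{2}$)
$W = 210$
$W - \left(Y{\left(-4 \right)} + 80\right) T{\left(0 \right)} = 210 - \left(2 \left(-4\right)^{2} + 80\right) 0 = 210 - \left(2 \cdot 16 + 80\right) 0 = 210 - \left(32 + 80\right) 0 = 210 - 112 \cdot 0 = 210 - 0 = 210 + 0 = 210$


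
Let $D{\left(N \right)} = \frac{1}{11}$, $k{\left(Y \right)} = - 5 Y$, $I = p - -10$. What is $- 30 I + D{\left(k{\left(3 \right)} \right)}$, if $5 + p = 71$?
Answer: $- \frac{25079}{11} \approx -2279.9$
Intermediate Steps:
$p = 66$ ($p = -5 + 71 = 66$)
$I = 76$ ($I = 66 - -10 = 66 + 10 = 76$)
$D{\left(N \right)} = \frac{1}{11}$
$- 30 I + D{\left(k{\left(3 \right)} \right)} = \left(-30\right) 76 + \frac{1}{11} = -2280 + \frac{1}{11} = - \frac{25079}{11}$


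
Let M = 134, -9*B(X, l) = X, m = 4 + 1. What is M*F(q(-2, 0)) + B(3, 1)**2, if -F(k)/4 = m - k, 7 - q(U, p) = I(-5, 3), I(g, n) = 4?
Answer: -9647/9 ≈ -1071.9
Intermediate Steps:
m = 5
q(U, p) = 3 (q(U, p) = 7 - 1*4 = 7 - 4 = 3)
B(X, l) = -X/9
F(k) = -20 + 4*k (F(k) = -4*(5 - k) = -20 + 4*k)
M*F(q(-2, 0)) + B(3, 1)**2 = 134*(-20 + 4*3) + (-1/9*3)**2 = 134*(-20 + 12) + (-1/3)**2 = 134*(-8) + 1/9 = -1072 + 1/9 = -9647/9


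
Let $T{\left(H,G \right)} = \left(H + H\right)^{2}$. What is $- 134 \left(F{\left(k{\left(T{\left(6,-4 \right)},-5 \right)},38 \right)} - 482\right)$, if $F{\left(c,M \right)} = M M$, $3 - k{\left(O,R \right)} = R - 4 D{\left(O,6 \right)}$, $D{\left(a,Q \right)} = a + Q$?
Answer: $-128908$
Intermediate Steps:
$D{\left(a,Q \right)} = Q + a$
$T{\left(H,G \right)} = 4 H^{2}$ ($T{\left(H,G \right)} = \left(2 H\right)^{2} = 4 H^{2}$)
$k{\left(O,R \right)} = 27 - R + 4 O$ ($k{\left(O,R \right)} = 3 - \left(R - 4 \left(6 + O\right)\right) = 3 - \left(R - \left(24 + 4 O\right)\right) = 3 - \left(-24 + R - 4 O\right) = 3 + \left(24 - R + 4 O\right) = 27 - R + 4 O$)
$F{\left(c,M \right)} = M^{2}$
$- 134 \left(F{\left(k{\left(T{\left(6,-4 \right)},-5 \right)},38 \right)} - 482\right) = - 134 \left(38^{2} - 482\right) = - 134 \left(1444 - 482\right) = \left(-134\right) 962 = -128908$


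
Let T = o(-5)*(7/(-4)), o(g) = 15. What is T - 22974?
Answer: -92001/4 ≈ -23000.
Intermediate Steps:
T = -105/4 (T = 15*(7/(-4)) = 15*(7*(-1/4)) = 15*(-7/4) = -105/4 ≈ -26.250)
T - 22974 = -105/4 - 22974 = -92001/4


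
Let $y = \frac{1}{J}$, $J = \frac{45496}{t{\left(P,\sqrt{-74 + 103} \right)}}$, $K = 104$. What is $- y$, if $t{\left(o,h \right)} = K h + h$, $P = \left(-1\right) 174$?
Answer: $- \frac{105 \sqrt{29}}{45496} \approx -0.012428$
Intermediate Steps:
$P = -174$
$t{\left(o,h \right)} = 105 h$ ($t{\left(o,h \right)} = 104 h + h = 105 h$)
$J = \frac{45496 \sqrt{29}}{3045}$ ($J = \frac{45496}{105 \sqrt{-74 + 103}} = \frac{45496}{105 \sqrt{29}} = 45496 \frac{\sqrt{29}}{3045} = \frac{45496 \sqrt{29}}{3045} \approx 80.461$)
$y = \frac{105 \sqrt{29}}{45496}$ ($y = \frac{1}{\frac{45496}{3045} \sqrt{29}} = \frac{105 \sqrt{29}}{45496} \approx 0.012428$)
$- y = - \frac{105 \sqrt{29}}{45496}$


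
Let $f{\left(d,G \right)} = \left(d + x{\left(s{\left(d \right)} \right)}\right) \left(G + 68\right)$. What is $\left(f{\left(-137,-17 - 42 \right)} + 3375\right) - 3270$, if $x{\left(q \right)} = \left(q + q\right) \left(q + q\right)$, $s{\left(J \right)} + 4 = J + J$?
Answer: $2781096$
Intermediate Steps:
$s{\left(J \right)} = -4 + 2 J$ ($s{\left(J \right)} = -4 + \left(J + J\right) = -4 + 2 J$)
$x{\left(q \right)} = 4 q^{2}$ ($x{\left(q \right)} = 2 q 2 q = 4 q^{2}$)
$f{\left(d,G \right)} = \left(68 + G\right) \left(d + 4 \left(-4 + 2 d\right)^{2}\right)$ ($f{\left(d,G \right)} = \left(d + 4 \left(-4 + 2 d\right)^{2}\right) \left(G + 68\right) = \left(d + 4 \left(-4 + 2 d\right)^{2}\right) \left(68 + G\right) = \left(68 + G\right) \left(d + 4 \left(-4 + 2 d\right)^{2}\right)$)
$\left(f{\left(-137,-17 - 42 \right)} + 3375\right) - 3270 = \left(\left(68 \left(-137\right) + 1088 \left(-2 - 137\right)^{2} + \left(-17 - 42\right) \left(-137\right) + 16 \left(-17 - 42\right) \left(-2 - 137\right)^{2}\right) + 3375\right) - 3270 = \left(\left(-9316 + 1088 \left(-139\right)^{2} - -8083 + 16 \left(-59\right) \left(-139\right)^{2}\right) + 3375\right) + \left(-10742 + 7472\right) = \left(\left(-9316 + 1088 \cdot 19321 + 8083 + 16 \left(-59\right) 19321\right) + 3375\right) - 3270 = \left(\left(-9316 + 21021248 + 8083 - 18239024\right) + 3375\right) - 3270 = \left(2780991 + 3375\right) - 3270 = 2784366 - 3270 = 2781096$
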